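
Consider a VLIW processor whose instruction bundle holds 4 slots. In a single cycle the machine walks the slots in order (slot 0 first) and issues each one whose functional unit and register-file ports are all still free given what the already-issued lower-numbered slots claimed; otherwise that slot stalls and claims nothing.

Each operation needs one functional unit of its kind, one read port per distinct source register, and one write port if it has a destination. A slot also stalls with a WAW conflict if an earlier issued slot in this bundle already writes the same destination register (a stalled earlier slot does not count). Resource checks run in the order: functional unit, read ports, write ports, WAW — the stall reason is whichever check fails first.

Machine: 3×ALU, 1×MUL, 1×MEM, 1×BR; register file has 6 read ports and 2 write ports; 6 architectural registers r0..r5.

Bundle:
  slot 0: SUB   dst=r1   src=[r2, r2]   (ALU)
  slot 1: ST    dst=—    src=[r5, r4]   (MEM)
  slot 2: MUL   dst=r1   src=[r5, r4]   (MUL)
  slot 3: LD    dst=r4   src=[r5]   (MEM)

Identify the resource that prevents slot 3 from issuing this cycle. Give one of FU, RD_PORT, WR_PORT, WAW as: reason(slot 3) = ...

reason(slot 3) = FU

#0 ALU src=r2,r2 dispatched  <A:2 Mu:1 Ld:1 B:1 rd:5 wr:1>
#1 MEM src=r5,r4 dispatched  <A:2 Mu:1 Ld:0 B:1 rd:3 wr:1>
#2 MUL src=r5,r4 held:WAW  <A:2 Mu:1 Ld:0 B:1 rd:3 wr:1>
#3 MEM src=r5 held:FU  <A:2 Mu:1 Ld:0 B:1 rd:3 wr:1>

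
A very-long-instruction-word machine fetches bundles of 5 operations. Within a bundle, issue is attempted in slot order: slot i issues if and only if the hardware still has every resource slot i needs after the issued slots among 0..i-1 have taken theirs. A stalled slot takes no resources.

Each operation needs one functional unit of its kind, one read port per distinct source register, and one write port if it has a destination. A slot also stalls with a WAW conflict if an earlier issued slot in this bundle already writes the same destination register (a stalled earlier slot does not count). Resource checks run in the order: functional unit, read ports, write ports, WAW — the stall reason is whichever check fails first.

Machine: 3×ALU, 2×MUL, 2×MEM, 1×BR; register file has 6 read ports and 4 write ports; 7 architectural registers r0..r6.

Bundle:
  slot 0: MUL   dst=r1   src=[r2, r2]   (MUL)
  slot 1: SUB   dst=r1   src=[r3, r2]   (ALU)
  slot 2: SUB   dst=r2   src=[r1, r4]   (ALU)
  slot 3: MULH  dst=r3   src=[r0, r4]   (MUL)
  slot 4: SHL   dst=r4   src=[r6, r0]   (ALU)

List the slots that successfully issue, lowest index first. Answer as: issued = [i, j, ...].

  0. MUL→r1 ⇒ go  {3A/1Mu/2Ld/1B | 5r 3w}
  1. ALU→r1 ⇒ no(WAW)  {3A/1Mu/2Ld/1B | 5r 3w}
  2. ALU→r2 ⇒ go  {2A/1Mu/2Ld/1B | 3r 2w}
  3. MUL→r3 ⇒ go  {2A/0Mu/2Ld/1B | 1r 1w}
  4. ALU→r4 ⇒ no(RD_PORT)  {2A/0Mu/2Ld/1B | 1r 1w}

issued = [0, 2, 3]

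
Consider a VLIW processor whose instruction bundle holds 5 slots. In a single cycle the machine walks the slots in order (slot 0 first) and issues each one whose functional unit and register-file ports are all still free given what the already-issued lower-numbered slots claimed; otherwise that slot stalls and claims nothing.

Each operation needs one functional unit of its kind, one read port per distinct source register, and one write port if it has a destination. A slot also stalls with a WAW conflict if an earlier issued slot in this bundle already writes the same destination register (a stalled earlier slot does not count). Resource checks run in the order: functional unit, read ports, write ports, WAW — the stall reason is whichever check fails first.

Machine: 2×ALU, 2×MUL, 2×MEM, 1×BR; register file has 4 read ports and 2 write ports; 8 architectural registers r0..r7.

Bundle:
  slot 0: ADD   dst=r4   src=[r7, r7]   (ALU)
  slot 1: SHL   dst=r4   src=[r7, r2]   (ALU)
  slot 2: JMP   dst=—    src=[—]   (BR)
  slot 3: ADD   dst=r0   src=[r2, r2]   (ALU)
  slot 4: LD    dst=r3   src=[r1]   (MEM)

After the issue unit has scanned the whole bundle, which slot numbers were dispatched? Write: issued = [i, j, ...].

slot 0 (ALU): ISSUE — free A1,Mu2,Ld2,B1 rp3 wp1
slot 1 (ALU): stall WAW — free A1,Mu2,Ld2,B1 rp3 wp1
slot 2 (BR): ISSUE — free A1,Mu2,Ld2,B0 rp3 wp1
slot 3 (ALU): ISSUE — free A0,Mu2,Ld2,B0 rp2 wp0
slot 4 (MEM): stall WR_PORT — free A0,Mu2,Ld2,B0 rp2 wp0

issued = [0, 2, 3]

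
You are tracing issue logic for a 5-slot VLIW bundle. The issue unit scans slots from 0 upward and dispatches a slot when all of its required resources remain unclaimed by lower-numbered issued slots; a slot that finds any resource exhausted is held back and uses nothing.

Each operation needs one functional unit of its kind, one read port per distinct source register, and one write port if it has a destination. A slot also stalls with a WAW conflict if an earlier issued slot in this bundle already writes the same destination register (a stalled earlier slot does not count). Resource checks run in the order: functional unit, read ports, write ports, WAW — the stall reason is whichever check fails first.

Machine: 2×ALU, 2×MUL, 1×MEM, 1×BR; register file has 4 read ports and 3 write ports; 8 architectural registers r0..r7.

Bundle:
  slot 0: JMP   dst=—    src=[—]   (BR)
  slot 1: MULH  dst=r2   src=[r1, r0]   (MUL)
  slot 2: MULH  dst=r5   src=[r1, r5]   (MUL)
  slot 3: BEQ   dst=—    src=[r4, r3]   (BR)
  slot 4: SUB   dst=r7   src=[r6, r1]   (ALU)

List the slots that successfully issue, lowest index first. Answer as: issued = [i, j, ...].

issued = [0, 1, 2]

#0 BR src=- dispatched  <A:2 Mu:2 Ld:1 B:0 rd:4 wr:3>
#1 MUL src=r1,r0 dispatched  <A:2 Mu:1 Ld:1 B:0 rd:2 wr:2>
#2 MUL src=r1,r5 dispatched  <A:2 Mu:0 Ld:1 B:0 rd:0 wr:1>
#3 BR src=r4,r3 held:FU  <A:2 Mu:0 Ld:1 B:0 rd:0 wr:1>
#4 ALU src=r6,r1 held:RD_PORT  <A:2 Mu:0 Ld:1 B:0 rd:0 wr:1>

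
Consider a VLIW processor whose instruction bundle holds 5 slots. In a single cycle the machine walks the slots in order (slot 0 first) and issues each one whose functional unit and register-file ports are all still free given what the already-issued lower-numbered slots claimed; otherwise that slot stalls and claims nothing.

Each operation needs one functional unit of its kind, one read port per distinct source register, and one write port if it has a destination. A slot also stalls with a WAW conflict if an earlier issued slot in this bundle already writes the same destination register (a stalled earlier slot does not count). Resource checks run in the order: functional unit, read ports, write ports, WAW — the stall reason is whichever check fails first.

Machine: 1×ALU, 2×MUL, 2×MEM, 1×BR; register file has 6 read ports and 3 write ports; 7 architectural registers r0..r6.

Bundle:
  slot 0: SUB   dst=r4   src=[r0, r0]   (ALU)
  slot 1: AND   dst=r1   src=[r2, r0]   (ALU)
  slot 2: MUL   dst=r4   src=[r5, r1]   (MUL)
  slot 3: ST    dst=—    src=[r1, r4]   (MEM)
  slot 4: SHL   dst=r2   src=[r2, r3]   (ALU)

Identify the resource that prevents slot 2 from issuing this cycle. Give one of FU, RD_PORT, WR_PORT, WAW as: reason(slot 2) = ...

reason(slot 2) = WAW

#0 ALU src=r0,r0 dispatched  <A:0 Mu:2 Ld:2 B:1 rd:5 wr:2>
#1 ALU src=r2,r0 held:FU  <A:0 Mu:2 Ld:2 B:1 rd:5 wr:2>
#2 MUL src=r5,r1 held:WAW  <A:0 Mu:2 Ld:2 B:1 rd:5 wr:2>
#3 MEM src=r1,r4 dispatched  <A:0 Mu:2 Ld:1 B:1 rd:3 wr:2>
#4 ALU src=r2,r3 held:FU  <A:0 Mu:2 Ld:1 B:1 rd:3 wr:2>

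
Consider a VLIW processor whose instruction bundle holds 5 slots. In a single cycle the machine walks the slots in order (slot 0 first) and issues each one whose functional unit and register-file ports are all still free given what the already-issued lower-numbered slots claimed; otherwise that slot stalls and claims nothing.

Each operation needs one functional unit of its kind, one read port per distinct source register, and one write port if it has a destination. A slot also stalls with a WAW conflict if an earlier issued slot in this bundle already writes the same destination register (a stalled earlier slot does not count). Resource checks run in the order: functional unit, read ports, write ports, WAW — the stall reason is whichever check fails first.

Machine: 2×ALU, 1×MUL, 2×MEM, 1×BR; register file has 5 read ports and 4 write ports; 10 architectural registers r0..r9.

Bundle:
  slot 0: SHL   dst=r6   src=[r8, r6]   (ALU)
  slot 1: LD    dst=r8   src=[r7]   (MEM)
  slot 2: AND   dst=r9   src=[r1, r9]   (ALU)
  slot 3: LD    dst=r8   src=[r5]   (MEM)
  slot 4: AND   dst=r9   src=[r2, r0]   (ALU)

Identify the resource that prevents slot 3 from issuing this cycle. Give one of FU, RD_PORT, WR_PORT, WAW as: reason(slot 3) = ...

[0] ALU needs rd=2 wr=1: ok; after: ALU=1 MUL=1 MEM=2 BR=1, R=3, W=3
[1] MEM needs rd=1 wr=1: ok; after: ALU=1 MUL=1 MEM=1 BR=1, R=2, W=2
[2] ALU needs rd=2 wr=1: ok; after: ALU=0 MUL=1 MEM=1 BR=1, R=0, W=1
[3] MEM needs rd=1 wr=1: RD_PORT; after: ALU=0 MUL=1 MEM=1 BR=1, R=0, W=1
[4] ALU needs rd=2 wr=1: FU; after: ALU=0 MUL=1 MEM=1 BR=1, R=0, W=1

reason(slot 3) = RD_PORT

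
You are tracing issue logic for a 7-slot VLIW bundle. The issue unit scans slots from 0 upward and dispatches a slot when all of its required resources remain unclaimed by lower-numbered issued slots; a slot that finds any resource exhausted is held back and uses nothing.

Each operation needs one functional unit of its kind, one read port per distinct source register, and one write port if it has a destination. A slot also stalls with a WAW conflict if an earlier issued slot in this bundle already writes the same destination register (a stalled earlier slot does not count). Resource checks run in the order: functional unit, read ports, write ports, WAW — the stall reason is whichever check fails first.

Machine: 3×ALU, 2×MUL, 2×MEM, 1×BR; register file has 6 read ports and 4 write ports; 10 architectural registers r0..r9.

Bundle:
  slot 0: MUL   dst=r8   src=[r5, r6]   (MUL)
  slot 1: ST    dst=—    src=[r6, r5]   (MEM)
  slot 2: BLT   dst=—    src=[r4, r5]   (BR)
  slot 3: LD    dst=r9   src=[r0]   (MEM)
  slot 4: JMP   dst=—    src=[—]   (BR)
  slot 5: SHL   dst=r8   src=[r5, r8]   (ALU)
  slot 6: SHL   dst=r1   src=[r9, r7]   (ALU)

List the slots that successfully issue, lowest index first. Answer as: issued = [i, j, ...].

issued = [0, 1, 2]

(0) want 1×MUL +2rd +1wr — yes → AL3|MU1|ME2|BR1|rd4|wr3
(1) want 1×MEM +2rd +0wr — yes → AL3|MU1|ME1|BR1|rd2|wr3
(2) want 1×BR +2rd +0wr — yes → AL3|MU1|ME1|BR0|rd0|wr3
(3) want 1×MEM +1rd +1wr — RD_PORT → AL3|MU1|ME1|BR0|rd0|wr3
(4) want 1×BR +0rd +0wr — FU → AL3|MU1|ME1|BR0|rd0|wr3
(5) want 1×ALU +2rd +1wr — RD_PORT → AL3|MU1|ME1|BR0|rd0|wr3
(6) want 1×ALU +2rd +1wr — RD_PORT → AL3|MU1|ME1|BR0|rd0|wr3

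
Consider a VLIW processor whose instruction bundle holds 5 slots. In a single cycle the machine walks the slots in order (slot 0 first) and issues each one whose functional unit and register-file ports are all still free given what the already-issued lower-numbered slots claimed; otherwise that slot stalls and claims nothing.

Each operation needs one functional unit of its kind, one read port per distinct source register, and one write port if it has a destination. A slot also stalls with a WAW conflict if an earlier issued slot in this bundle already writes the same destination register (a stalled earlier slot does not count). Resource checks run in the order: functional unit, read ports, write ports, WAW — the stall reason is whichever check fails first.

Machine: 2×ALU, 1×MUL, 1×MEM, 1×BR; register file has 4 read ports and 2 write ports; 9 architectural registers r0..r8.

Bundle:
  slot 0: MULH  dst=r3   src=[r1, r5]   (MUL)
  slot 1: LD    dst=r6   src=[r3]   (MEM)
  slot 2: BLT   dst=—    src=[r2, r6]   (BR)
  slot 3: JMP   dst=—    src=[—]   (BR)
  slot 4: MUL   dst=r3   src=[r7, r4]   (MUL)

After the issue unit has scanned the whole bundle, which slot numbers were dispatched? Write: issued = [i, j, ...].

issued = [0, 1, 3]

[0] MUL needs rd=2 wr=1: ok; after: ALU=2 MUL=0 MEM=1 BR=1, R=2, W=1
[1] MEM needs rd=1 wr=1: ok; after: ALU=2 MUL=0 MEM=0 BR=1, R=1, W=0
[2] BR needs rd=2 wr=0: RD_PORT; after: ALU=2 MUL=0 MEM=0 BR=1, R=1, W=0
[3] BR needs rd=0 wr=0: ok; after: ALU=2 MUL=0 MEM=0 BR=0, R=1, W=0
[4] MUL needs rd=2 wr=1: FU; after: ALU=2 MUL=0 MEM=0 BR=0, R=1, W=0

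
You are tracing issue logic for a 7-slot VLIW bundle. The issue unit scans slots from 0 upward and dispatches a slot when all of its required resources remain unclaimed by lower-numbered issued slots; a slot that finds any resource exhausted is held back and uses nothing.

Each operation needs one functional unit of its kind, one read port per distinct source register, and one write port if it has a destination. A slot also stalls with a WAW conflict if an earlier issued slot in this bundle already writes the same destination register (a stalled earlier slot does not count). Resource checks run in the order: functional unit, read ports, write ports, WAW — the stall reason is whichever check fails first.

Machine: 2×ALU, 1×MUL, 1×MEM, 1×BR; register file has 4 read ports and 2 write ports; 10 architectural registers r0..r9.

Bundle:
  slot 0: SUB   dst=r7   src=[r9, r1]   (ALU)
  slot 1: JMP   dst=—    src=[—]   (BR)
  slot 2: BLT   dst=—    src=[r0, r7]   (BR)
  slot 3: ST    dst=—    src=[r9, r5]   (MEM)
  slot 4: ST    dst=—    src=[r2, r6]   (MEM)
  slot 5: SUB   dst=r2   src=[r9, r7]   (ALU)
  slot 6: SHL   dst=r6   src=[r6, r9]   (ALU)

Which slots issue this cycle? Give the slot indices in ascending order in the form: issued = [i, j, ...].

slot 0 (ALU): ISSUE — free A1,Mu1,Ld1,B1 rp2 wp1
slot 1 (BR): ISSUE — free A1,Mu1,Ld1,B0 rp2 wp1
slot 2 (BR): stall FU — free A1,Mu1,Ld1,B0 rp2 wp1
slot 3 (MEM): ISSUE — free A1,Mu1,Ld0,B0 rp0 wp1
slot 4 (MEM): stall FU — free A1,Mu1,Ld0,B0 rp0 wp1
slot 5 (ALU): stall RD_PORT — free A1,Mu1,Ld0,B0 rp0 wp1
slot 6 (ALU): stall RD_PORT — free A1,Mu1,Ld0,B0 rp0 wp1

issued = [0, 1, 3]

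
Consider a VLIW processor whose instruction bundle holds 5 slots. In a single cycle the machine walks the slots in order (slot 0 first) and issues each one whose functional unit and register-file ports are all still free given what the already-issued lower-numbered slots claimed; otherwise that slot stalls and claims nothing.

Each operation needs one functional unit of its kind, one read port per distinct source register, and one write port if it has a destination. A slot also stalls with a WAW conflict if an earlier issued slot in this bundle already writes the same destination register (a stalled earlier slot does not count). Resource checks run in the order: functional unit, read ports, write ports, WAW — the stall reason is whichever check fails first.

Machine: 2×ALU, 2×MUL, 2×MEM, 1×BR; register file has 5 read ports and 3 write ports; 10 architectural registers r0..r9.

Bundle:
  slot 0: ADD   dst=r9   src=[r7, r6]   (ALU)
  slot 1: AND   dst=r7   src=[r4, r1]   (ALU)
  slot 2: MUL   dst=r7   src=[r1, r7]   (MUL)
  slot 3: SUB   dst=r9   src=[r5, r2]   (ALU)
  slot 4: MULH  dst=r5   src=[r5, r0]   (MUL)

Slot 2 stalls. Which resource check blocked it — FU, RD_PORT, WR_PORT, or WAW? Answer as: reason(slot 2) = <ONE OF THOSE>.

reason(slot 2) = RD_PORT

  0. ALU→r9 ⇒ go  {1A/2Mu/2Ld/1B | 3r 2w}
  1. ALU→r7 ⇒ go  {0A/2Mu/2Ld/1B | 1r 1w}
  2. MUL→r7 ⇒ no(RD_PORT)  {0A/2Mu/2Ld/1B | 1r 1w}
  3. ALU→r9 ⇒ no(FU)  {0A/2Mu/2Ld/1B | 1r 1w}
  4. MUL→r5 ⇒ no(RD_PORT)  {0A/2Mu/2Ld/1B | 1r 1w}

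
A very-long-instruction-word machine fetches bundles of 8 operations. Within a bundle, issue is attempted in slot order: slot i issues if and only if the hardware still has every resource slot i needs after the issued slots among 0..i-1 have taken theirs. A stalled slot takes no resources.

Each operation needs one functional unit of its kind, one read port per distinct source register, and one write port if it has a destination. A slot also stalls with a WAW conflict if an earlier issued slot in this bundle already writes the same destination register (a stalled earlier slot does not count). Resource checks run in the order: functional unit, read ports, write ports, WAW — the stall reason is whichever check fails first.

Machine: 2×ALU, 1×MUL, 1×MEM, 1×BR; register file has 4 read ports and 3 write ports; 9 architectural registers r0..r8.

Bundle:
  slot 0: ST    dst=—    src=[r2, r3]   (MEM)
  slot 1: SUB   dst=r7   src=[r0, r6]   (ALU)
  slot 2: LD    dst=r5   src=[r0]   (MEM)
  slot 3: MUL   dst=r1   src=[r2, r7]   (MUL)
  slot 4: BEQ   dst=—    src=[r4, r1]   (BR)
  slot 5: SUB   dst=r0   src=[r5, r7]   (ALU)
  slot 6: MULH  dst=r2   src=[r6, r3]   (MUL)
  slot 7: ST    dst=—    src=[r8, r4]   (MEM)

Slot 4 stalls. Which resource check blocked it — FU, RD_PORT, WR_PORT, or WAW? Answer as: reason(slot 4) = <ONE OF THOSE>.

reason(slot 4) = RD_PORT

[0] MEM needs rd=2 wr=0: ok; after: ALU=2 MUL=1 MEM=0 BR=1, R=2, W=3
[1] ALU needs rd=2 wr=1: ok; after: ALU=1 MUL=1 MEM=0 BR=1, R=0, W=2
[2] MEM needs rd=1 wr=1: FU; after: ALU=1 MUL=1 MEM=0 BR=1, R=0, W=2
[3] MUL needs rd=2 wr=1: RD_PORT; after: ALU=1 MUL=1 MEM=0 BR=1, R=0, W=2
[4] BR needs rd=2 wr=0: RD_PORT; after: ALU=1 MUL=1 MEM=0 BR=1, R=0, W=2
[5] ALU needs rd=2 wr=1: RD_PORT; after: ALU=1 MUL=1 MEM=0 BR=1, R=0, W=2
[6] MUL needs rd=2 wr=1: RD_PORT; after: ALU=1 MUL=1 MEM=0 BR=1, R=0, W=2
[7] MEM needs rd=2 wr=0: FU; after: ALU=1 MUL=1 MEM=0 BR=1, R=0, W=2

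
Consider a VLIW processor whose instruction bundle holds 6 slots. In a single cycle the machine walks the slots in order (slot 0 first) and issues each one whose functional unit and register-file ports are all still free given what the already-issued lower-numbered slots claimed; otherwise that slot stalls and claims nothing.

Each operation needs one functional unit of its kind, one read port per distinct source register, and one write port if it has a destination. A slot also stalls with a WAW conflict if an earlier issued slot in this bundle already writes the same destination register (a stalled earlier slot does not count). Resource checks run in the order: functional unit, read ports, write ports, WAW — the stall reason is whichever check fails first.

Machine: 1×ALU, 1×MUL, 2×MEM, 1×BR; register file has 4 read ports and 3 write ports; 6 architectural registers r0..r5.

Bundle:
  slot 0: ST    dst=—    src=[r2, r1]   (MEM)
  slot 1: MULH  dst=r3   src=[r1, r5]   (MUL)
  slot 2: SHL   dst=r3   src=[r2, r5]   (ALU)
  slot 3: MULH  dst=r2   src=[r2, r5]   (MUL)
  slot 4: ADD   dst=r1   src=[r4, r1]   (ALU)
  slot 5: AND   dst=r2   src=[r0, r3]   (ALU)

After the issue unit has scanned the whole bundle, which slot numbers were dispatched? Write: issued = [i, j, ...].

slot 0 (MEM): ISSUE — free A1,Mu1,Ld1,B1 rp2 wp3
slot 1 (MUL): ISSUE — free A1,Mu0,Ld1,B1 rp0 wp2
slot 2 (ALU): stall RD_PORT — free A1,Mu0,Ld1,B1 rp0 wp2
slot 3 (MUL): stall FU — free A1,Mu0,Ld1,B1 rp0 wp2
slot 4 (ALU): stall RD_PORT — free A1,Mu0,Ld1,B1 rp0 wp2
slot 5 (ALU): stall RD_PORT — free A1,Mu0,Ld1,B1 rp0 wp2

issued = [0, 1]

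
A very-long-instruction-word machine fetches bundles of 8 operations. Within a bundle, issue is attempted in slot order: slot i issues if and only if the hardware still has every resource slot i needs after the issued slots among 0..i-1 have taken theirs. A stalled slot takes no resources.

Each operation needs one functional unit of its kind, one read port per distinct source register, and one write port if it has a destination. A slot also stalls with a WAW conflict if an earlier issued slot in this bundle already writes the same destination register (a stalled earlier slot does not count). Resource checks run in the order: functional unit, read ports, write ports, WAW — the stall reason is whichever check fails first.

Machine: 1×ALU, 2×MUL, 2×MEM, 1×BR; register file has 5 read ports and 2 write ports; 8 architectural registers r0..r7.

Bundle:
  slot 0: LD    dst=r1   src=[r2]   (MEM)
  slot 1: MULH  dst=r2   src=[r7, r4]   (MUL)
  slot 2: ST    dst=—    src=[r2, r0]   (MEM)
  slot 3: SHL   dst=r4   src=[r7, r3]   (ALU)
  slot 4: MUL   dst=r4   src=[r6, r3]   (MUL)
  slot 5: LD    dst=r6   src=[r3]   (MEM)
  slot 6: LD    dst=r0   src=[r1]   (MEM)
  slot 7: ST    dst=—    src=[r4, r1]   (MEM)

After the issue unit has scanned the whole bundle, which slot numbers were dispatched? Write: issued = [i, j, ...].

issued = [0, 1, 2]

[0] MEM needs rd=1 wr=1: ok; after: ALU=1 MUL=2 MEM=1 BR=1, R=4, W=1
[1] MUL needs rd=2 wr=1: ok; after: ALU=1 MUL=1 MEM=1 BR=1, R=2, W=0
[2] MEM needs rd=2 wr=0: ok; after: ALU=1 MUL=1 MEM=0 BR=1, R=0, W=0
[3] ALU needs rd=2 wr=1: RD_PORT; after: ALU=1 MUL=1 MEM=0 BR=1, R=0, W=0
[4] MUL needs rd=2 wr=1: RD_PORT; after: ALU=1 MUL=1 MEM=0 BR=1, R=0, W=0
[5] MEM needs rd=1 wr=1: FU; after: ALU=1 MUL=1 MEM=0 BR=1, R=0, W=0
[6] MEM needs rd=1 wr=1: FU; after: ALU=1 MUL=1 MEM=0 BR=1, R=0, W=0
[7] MEM needs rd=2 wr=0: FU; after: ALU=1 MUL=1 MEM=0 BR=1, R=0, W=0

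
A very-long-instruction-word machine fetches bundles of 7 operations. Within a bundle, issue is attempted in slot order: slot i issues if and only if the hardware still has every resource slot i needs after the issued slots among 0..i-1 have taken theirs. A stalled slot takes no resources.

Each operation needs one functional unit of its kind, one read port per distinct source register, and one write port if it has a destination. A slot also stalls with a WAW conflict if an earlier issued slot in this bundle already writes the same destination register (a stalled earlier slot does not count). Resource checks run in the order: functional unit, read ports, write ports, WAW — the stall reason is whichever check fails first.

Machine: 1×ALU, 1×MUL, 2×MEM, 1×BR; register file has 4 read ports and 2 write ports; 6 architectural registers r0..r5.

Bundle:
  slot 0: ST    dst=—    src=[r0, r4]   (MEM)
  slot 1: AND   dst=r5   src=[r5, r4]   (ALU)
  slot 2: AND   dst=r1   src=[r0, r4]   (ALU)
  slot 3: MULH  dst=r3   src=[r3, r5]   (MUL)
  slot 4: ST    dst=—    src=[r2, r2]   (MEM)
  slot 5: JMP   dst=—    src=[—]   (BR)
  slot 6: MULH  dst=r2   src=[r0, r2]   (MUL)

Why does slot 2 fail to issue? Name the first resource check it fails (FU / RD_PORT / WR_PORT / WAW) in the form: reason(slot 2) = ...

reason(slot 2) = FU

#0 MEM src=r0,r4 dispatched  <A:1 Mu:1 Ld:1 B:1 rd:2 wr:2>
#1 ALU src=r5,r4 dispatched  <A:0 Mu:1 Ld:1 B:1 rd:0 wr:1>
#2 ALU src=r0,r4 held:FU  <A:0 Mu:1 Ld:1 B:1 rd:0 wr:1>
#3 MUL src=r3,r5 held:RD_PORT  <A:0 Mu:1 Ld:1 B:1 rd:0 wr:1>
#4 MEM src=r2,r2 held:RD_PORT  <A:0 Mu:1 Ld:1 B:1 rd:0 wr:1>
#5 BR src=- dispatched  <A:0 Mu:1 Ld:1 B:0 rd:0 wr:1>
#6 MUL src=r0,r2 held:RD_PORT  <A:0 Mu:1 Ld:1 B:0 rd:0 wr:1>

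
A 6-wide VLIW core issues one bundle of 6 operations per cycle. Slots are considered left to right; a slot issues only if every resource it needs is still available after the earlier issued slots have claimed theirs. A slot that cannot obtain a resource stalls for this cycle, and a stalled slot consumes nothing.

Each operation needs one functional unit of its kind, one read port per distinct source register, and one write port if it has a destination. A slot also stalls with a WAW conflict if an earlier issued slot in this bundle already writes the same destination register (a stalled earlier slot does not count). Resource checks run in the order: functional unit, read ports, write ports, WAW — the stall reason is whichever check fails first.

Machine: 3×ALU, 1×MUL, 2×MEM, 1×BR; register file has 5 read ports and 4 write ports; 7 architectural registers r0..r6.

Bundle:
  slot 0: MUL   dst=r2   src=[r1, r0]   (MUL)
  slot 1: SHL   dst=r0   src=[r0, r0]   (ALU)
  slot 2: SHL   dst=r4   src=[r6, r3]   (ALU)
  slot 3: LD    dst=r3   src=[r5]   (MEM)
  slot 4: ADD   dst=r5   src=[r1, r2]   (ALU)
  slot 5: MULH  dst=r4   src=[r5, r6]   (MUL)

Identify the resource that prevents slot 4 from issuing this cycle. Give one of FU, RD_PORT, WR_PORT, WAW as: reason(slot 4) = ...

  0. MUL→r2 ⇒ go  {3A/0Mu/2Ld/1B | 3r 3w}
  1. ALU→r0 ⇒ go  {2A/0Mu/2Ld/1B | 2r 2w}
  2. ALU→r4 ⇒ go  {1A/0Mu/2Ld/1B | 0r 1w}
  3. MEM→r3 ⇒ no(RD_PORT)  {1A/0Mu/2Ld/1B | 0r 1w}
  4. ALU→r5 ⇒ no(RD_PORT)  {1A/0Mu/2Ld/1B | 0r 1w}
  5. MUL→r4 ⇒ no(FU)  {1A/0Mu/2Ld/1B | 0r 1w}

reason(slot 4) = RD_PORT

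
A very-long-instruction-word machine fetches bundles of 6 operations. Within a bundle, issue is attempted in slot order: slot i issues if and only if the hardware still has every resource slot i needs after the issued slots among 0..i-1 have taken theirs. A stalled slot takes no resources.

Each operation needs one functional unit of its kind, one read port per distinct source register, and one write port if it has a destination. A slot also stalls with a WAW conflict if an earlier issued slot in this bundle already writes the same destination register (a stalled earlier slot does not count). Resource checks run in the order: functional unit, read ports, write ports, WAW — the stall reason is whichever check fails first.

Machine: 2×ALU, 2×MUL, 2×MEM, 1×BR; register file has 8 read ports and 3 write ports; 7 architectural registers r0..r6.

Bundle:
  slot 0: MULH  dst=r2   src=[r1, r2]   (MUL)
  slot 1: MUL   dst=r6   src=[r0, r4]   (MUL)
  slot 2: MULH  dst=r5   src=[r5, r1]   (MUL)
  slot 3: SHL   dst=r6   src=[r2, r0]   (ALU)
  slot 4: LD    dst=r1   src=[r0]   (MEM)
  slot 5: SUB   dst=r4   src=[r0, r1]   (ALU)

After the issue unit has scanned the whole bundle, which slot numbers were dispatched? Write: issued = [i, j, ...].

issued = [0, 1, 4]

(0) want 1×MUL +2rd +1wr — yes → AL2|MU1|ME2|BR1|rd6|wr2
(1) want 1×MUL +2rd +1wr — yes → AL2|MU0|ME2|BR1|rd4|wr1
(2) want 1×MUL +2rd +1wr — FU → AL2|MU0|ME2|BR1|rd4|wr1
(3) want 1×ALU +2rd +1wr — WAW → AL2|MU0|ME2|BR1|rd4|wr1
(4) want 1×MEM +1rd +1wr — yes → AL2|MU0|ME1|BR1|rd3|wr0
(5) want 1×ALU +2rd +1wr — WR_PORT → AL2|MU0|ME1|BR1|rd3|wr0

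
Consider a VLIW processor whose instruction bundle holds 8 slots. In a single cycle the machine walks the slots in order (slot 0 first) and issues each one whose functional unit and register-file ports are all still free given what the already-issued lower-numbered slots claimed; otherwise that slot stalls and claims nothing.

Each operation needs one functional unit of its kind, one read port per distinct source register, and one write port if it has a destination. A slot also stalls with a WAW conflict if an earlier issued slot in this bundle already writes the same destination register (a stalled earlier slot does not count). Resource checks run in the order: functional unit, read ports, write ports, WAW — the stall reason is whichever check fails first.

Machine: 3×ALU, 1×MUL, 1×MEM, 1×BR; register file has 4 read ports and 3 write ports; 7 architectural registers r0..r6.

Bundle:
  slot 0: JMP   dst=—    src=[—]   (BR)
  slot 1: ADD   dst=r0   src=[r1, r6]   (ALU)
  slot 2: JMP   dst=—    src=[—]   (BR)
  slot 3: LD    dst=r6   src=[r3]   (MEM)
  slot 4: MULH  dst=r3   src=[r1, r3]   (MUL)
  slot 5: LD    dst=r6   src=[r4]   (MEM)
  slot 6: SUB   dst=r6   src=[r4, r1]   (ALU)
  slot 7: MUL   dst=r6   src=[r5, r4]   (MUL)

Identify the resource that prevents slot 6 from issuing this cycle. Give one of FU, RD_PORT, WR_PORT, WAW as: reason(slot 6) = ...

reason(slot 6) = RD_PORT

#0 BR src=- dispatched  <A:3 Mu:1 Ld:1 B:0 rd:4 wr:3>
#1 ALU src=r1,r6 dispatched  <A:2 Mu:1 Ld:1 B:0 rd:2 wr:2>
#2 BR src=- held:FU  <A:2 Mu:1 Ld:1 B:0 rd:2 wr:2>
#3 MEM src=r3 dispatched  <A:2 Mu:1 Ld:0 B:0 rd:1 wr:1>
#4 MUL src=r1,r3 held:RD_PORT  <A:2 Mu:1 Ld:0 B:0 rd:1 wr:1>
#5 MEM src=r4 held:FU  <A:2 Mu:1 Ld:0 B:0 rd:1 wr:1>
#6 ALU src=r4,r1 held:RD_PORT  <A:2 Mu:1 Ld:0 B:0 rd:1 wr:1>
#7 MUL src=r5,r4 held:RD_PORT  <A:2 Mu:1 Ld:0 B:0 rd:1 wr:1>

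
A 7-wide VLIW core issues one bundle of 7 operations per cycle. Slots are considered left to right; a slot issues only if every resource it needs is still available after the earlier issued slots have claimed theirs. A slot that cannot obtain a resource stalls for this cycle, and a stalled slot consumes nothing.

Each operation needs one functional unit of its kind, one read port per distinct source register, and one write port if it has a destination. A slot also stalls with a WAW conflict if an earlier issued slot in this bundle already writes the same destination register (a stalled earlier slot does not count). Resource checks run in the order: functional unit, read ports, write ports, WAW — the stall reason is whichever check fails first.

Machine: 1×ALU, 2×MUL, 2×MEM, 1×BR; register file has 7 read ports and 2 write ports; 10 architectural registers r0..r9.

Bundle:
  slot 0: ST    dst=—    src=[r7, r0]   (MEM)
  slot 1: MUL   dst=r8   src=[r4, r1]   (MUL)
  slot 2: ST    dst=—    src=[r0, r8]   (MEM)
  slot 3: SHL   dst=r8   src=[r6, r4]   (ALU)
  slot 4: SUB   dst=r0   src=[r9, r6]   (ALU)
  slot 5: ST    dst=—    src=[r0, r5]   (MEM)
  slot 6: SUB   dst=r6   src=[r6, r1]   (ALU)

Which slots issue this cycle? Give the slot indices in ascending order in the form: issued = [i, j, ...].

  0. MEM ⇒ go  {1A/2Mu/1Ld/1B | 5r 2w}
  1. MUL→r8 ⇒ go  {1A/1Mu/1Ld/1B | 3r 1w}
  2. MEM ⇒ go  {1A/1Mu/0Ld/1B | 1r 1w}
  3. ALU→r8 ⇒ no(RD_PORT)  {1A/1Mu/0Ld/1B | 1r 1w}
  4. ALU→r0 ⇒ no(RD_PORT)  {1A/1Mu/0Ld/1B | 1r 1w}
  5. MEM ⇒ no(FU)  {1A/1Mu/0Ld/1B | 1r 1w}
  6. ALU→r6 ⇒ no(RD_PORT)  {1A/1Mu/0Ld/1B | 1r 1w}

issued = [0, 1, 2]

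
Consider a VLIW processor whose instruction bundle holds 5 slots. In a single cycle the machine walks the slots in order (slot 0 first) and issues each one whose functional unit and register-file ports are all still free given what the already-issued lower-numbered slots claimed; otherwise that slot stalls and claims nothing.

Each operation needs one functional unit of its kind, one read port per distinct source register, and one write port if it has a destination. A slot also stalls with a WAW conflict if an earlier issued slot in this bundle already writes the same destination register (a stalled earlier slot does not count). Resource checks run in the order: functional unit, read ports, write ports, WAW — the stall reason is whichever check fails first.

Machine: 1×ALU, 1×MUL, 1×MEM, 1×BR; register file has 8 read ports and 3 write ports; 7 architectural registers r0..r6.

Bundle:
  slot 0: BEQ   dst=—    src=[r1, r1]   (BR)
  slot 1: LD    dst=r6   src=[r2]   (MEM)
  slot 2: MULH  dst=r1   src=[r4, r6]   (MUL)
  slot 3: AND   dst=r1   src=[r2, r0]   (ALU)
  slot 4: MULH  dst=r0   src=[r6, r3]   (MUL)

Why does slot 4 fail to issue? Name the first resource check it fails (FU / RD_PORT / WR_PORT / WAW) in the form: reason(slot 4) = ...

reason(slot 4) = FU

#0 BR src=r1,r1 dispatched  <A:1 Mu:1 Ld:1 B:0 rd:7 wr:3>
#1 MEM src=r2 dispatched  <A:1 Mu:1 Ld:0 B:0 rd:6 wr:2>
#2 MUL src=r4,r6 dispatched  <A:1 Mu:0 Ld:0 B:0 rd:4 wr:1>
#3 ALU src=r2,r0 held:WAW  <A:1 Mu:0 Ld:0 B:0 rd:4 wr:1>
#4 MUL src=r6,r3 held:FU  <A:1 Mu:0 Ld:0 B:0 rd:4 wr:1>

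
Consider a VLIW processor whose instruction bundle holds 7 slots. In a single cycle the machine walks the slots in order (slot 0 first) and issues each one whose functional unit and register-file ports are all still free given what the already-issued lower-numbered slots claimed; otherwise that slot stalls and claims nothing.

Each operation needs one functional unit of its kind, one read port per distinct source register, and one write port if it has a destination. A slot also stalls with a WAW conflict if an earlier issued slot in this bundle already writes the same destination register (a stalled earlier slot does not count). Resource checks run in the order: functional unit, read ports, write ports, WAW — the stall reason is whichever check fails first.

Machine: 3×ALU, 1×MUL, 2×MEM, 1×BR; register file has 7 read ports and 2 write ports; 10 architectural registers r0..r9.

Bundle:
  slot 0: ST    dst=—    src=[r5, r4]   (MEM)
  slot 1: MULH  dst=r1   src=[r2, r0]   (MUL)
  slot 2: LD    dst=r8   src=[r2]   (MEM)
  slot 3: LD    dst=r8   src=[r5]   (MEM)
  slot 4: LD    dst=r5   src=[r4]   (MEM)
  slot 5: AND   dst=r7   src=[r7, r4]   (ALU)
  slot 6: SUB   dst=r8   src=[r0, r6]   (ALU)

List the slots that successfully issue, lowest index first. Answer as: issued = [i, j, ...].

  0. MEM ⇒ go  {3A/1Mu/1Ld/1B | 5r 2w}
  1. MUL→r1 ⇒ go  {3A/0Mu/1Ld/1B | 3r 1w}
  2. MEM→r8 ⇒ go  {3A/0Mu/0Ld/1B | 2r 0w}
  3. MEM→r8 ⇒ no(FU)  {3A/0Mu/0Ld/1B | 2r 0w}
  4. MEM→r5 ⇒ no(FU)  {3A/0Mu/0Ld/1B | 2r 0w}
  5. ALU→r7 ⇒ no(WR_PORT)  {3A/0Mu/0Ld/1B | 2r 0w}
  6. ALU→r8 ⇒ no(WR_PORT)  {3A/0Mu/0Ld/1B | 2r 0w}

issued = [0, 1, 2]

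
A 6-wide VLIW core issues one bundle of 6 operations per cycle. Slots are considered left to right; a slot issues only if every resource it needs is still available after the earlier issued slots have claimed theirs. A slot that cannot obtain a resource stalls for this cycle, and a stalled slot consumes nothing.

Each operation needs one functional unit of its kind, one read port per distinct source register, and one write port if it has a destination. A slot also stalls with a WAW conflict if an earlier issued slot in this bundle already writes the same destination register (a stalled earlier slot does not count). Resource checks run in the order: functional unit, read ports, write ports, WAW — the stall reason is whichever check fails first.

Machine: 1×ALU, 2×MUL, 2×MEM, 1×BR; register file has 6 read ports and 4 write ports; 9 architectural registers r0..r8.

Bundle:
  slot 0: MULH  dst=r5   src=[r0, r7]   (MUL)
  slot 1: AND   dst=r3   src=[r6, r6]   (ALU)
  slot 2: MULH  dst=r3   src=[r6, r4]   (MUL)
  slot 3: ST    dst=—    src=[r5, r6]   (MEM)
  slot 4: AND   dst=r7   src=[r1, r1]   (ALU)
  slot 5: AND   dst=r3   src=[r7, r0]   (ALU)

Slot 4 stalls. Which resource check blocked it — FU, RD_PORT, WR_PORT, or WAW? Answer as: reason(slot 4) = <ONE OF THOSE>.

(0) want 1×MUL +2rd +1wr — yes → AL1|MU1|ME2|BR1|rd4|wr3
(1) want 1×ALU +1rd +1wr — yes → AL0|MU1|ME2|BR1|rd3|wr2
(2) want 1×MUL +2rd +1wr — WAW → AL0|MU1|ME2|BR1|rd3|wr2
(3) want 1×MEM +2rd +0wr — yes → AL0|MU1|ME1|BR1|rd1|wr2
(4) want 1×ALU +1rd +1wr — FU → AL0|MU1|ME1|BR1|rd1|wr2
(5) want 1×ALU +2rd +1wr — FU → AL0|MU1|ME1|BR1|rd1|wr2

reason(slot 4) = FU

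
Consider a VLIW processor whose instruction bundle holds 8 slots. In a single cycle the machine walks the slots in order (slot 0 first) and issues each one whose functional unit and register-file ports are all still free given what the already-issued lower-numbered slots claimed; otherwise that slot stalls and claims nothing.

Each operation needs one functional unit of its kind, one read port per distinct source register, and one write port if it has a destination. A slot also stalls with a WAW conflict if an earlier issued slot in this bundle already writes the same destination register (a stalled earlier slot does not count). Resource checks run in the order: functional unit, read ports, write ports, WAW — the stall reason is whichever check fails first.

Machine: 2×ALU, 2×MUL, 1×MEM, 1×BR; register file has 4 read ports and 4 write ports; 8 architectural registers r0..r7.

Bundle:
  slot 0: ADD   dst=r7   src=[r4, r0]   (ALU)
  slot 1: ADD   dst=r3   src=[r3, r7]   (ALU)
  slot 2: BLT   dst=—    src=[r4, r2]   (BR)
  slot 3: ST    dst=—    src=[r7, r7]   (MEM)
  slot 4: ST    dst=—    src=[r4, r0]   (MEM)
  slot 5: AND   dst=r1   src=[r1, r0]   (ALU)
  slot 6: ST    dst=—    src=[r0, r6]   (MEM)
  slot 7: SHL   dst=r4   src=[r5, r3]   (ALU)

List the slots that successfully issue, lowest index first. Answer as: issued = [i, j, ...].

  0. ALU→r7 ⇒ go  {1A/2Mu/1Ld/1B | 2r 3w}
  1. ALU→r3 ⇒ go  {0A/2Mu/1Ld/1B | 0r 2w}
  2. BR ⇒ no(RD_PORT)  {0A/2Mu/1Ld/1B | 0r 2w}
  3. MEM ⇒ no(RD_PORT)  {0A/2Mu/1Ld/1B | 0r 2w}
  4. MEM ⇒ no(RD_PORT)  {0A/2Mu/1Ld/1B | 0r 2w}
  5. ALU→r1 ⇒ no(FU)  {0A/2Mu/1Ld/1B | 0r 2w}
  6. MEM ⇒ no(RD_PORT)  {0A/2Mu/1Ld/1B | 0r 2w}
  7. ALU→r4 ⇒ no(FU)  {0A/2Mu/1Ld/1B | 0r 2w}

issued = [0, 1]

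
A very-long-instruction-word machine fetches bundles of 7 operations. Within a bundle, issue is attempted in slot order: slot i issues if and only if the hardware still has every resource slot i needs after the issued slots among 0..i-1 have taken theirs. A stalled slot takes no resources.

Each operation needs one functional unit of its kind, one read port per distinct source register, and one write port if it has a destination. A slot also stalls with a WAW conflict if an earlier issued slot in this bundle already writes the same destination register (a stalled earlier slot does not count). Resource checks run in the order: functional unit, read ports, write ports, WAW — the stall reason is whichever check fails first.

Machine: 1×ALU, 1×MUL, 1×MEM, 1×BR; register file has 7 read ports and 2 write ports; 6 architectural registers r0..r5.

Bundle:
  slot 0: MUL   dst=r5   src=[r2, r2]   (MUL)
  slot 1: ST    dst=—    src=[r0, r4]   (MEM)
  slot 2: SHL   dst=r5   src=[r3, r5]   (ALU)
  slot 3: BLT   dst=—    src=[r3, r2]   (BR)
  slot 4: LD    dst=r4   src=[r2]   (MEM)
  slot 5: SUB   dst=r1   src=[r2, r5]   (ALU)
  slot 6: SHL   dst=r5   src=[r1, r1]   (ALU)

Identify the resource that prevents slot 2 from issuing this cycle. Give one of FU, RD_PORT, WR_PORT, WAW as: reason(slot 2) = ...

reason(slot 2) = WAW

#0 MUL src=r2,r2 dispatched  <A:1 Mu:0 Ld:1 B:1 rd:6 wr:1>
#1 MEM src=r0,r4 dispatched  <A:1 Mu:0 Ld:0 B:1 rd:4 wr:1>
#2 ALU src=r3,r5 held:WAW  <A:1 Mu:0 Ld:0 B:1 rd:4 wr:1>
#3 BR src=r3,r2 dispatched  <A:1 Mu:0 Ld:0 B:0 rd:2 wr:1>
#4 MEM src=r2 held:FU  <A:1 Mu:0 Ld:0 B:0 rd:2 wr:1>
#5 ALU src=r2,r5 dispatched  <A:0 Mu:0 Ld:0 B:0 rd:0 wr:0>
#6 ALU src=r1,r1 held:FU  <A:0 Mu:0 Ld:0 B:0 rd:0 wr:0>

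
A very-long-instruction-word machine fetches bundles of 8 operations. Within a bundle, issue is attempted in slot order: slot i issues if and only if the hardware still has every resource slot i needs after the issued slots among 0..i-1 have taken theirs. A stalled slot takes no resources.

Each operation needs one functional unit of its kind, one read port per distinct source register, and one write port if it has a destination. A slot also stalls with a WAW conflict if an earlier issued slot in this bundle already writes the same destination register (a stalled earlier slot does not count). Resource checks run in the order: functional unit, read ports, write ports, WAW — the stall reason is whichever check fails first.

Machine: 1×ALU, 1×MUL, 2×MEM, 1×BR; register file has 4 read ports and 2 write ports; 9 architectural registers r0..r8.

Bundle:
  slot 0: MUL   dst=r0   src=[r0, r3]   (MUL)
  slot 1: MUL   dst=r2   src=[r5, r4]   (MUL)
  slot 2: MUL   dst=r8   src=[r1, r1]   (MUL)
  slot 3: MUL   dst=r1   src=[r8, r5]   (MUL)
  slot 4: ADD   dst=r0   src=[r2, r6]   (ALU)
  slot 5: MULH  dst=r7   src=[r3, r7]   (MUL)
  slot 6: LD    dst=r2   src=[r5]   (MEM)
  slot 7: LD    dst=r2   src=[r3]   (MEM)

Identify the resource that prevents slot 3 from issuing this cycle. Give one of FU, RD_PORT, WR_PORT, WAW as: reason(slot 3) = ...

#0 MUL src=r0,r3 dispatched  <A:1 Mu:0 Ld:2 B:1 rd:2 wr:1>
#1 MUL src=r5,r4 held:FU  <A:1 Mu:0 Ld:2 B:1 rd:2 wr:1>
#2 MUL src=r1,r1 held:FU  <A:1 Mu:0 Ld:2 B:1 rd:2 wr:1>
#3 MUL src=r8,r5 held:FU  <A:1 Mu:0 Ld:2 B:1 rd:2 wr:1>
#4 ALU src=r2,r6 held:WAW  <A:1 Mu:0 Ld:2 B:1 rd:2 wr:1>
#5 MUL src=r3,r7 held:FU  <A:1 Mu:0 Ld:2 B:1 rd:2 wr:1>
#6 MEM src=r5 dispatched  <A:1 Mu:0 Ld:1 B:1 rd:1 wr:0>
#7 MEM src=r3 held:WR_PORT  <A:1 Mu:0 Ld:1 B:1 rd:1 wr:0>

reason(slot 3) = FU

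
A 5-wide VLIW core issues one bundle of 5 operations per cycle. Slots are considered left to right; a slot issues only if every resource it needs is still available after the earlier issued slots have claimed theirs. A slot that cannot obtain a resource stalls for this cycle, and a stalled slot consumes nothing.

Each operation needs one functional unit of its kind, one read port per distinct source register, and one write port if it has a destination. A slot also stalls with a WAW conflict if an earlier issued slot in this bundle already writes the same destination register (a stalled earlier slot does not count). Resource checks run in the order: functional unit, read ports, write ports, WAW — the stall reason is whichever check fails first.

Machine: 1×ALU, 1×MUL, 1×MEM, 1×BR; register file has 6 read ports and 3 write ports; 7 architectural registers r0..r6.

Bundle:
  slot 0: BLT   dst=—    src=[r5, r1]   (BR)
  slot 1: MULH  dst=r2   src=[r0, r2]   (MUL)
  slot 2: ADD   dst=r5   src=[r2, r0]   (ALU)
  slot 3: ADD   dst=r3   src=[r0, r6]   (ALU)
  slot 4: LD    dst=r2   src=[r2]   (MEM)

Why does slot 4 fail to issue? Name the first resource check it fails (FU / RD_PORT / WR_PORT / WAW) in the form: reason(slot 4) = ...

#0 BR src=r5,r1 dispatched  <A:1 Mu:1 Ld:1 B:0 rd:4 wr:3>
#1 MUL src=r0,r2 dispatched  <A:1 Mu:0 Ld:1 B:0 rd:2 wr:2>
#2 ALU src=r2,r0 dispatched  <A:0 Mu:0 Ld:1 B:0 rd:0 wr:1>
#3 ALU src=r0,r6 held:FU  <A:0 Mu:0 Ld:1 B:0 rd:0 wr:1>
#4 MEM src=r2 held:RD_PORT  <A:0 Mu:0 Ld:1 B:0 rd:0 wr:1>

reason(slot 4) = RD_PORT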